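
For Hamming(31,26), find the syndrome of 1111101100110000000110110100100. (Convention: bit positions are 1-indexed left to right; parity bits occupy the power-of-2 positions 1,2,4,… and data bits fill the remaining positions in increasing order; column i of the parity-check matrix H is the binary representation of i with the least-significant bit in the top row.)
Syndrome s = H · r^T (mod 2), r = 1111101100110000000110110100100:
  s[0] = (1010101010101010101010101010101)·(1111101100110000000110110100100) mod 2 = 1+0+1+0+1+0+1+0+0+0+1+0+0+0+0+0+0+0+0+0+1+0+1+0+0+0+0+0+1+0+0 mod 2 = 0
  s[1] = (0110011001100110011001100110011)·(1111101100110000000110110100100) mod 2 = 0+1+1+0+0+0+1+0+0+0+1+0+0+0+0+0+0+0+0+0+0+0+1+0+0+1+0+0+0+0+0 mod 2 = 0
  s[2] = (0001111000011110000111100001111)·(1111101100110000000110110100100) mod 2 = 0+0+0+1+1+0+1+0+0+0+0+1+0+0+0+0+0+0+0+1+1+0+1+0+0+0+0+0+1+0+0 mod 2 = 0
  s[3] = (0000000111111110000000011111111)·(1111101100110000000110110100100) mod 2 = 0+0+0+0+0+0+0+1+0+0+1+1+0+0+0+0+0+0+0+0+0+0+0+1+0+1+0+0+1+0+0 mod 2 = 0
  s[4] = (0000000000000001111111111111111)·(1111101100110000000110110100100) mod 2 = 0+0+0+0+0+0+0+0+0+0+0+0+0+0+0+0+0+0+0+1+1+0+1+1+0+1+0+0+1+0+0 mod 2 = 0
Syndrome = 00000
s = 0: no error detected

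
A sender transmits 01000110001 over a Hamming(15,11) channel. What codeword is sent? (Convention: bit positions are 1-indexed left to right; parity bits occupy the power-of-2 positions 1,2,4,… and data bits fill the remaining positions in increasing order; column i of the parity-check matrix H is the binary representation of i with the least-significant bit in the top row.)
Codeword c = d · G (mod 2), d = 01000110001:
  c[0] = d·G[:,0] = (01000110001)·(11011010101) mod 2 = 0+1+0+0+0+0+1+0+0+0+1 mod 2 = 1
  c[1] = d·G[:,1] = (01000110001)·(10110110011) mod 2 = 0+0+0+0+0+1+1+0+0+0+1 mod 2 = 1
  c[2] = d·G[:,2] = (01000110001)·(10000000000) mod 2 = 0+0+0+0+0+0+0+0+0+0+0 mod 2 = 0
  c[3] = d·G[:,3] = (01000110001)·(01110001111) mod 2 = 0+1+0+0+0+0+0+0+0+0+1 mod 2 = 0
  c[4] = d·G[:,4] = (01000110001)·(01000000000) mod 2 = 0+1+0+0+0+0+0+0+0+0+0 mod 2 = 1
  c[5] = d·G[:,5] = (01000110001)·(00100000000) mod 2 = 0+0+0+0+0+0+0+0+0+0+0 mod 2 = 0
  c[6] = d·G[:,6] = (01000110001)·(00010000000) mod 2 = 0+0+0+0+0+0+0+0+0+0+0 mod 2 = 0
  c[7] = d·G[:,7] = (01000110001)·(00001111111) mod 2 = 0+0+0+0+0+1+1+0+0+0+1 mod 2 = 1
  c[8] = d·G[:,8] = (01000110001)·(00001000000) mod 2 = 0+0+0+0+0+0+0+0+0+0+0 mod 2 = 0
  c[9] = d·G[:,9] = (01000110001)·(00000100000) mod 2 = 0+0+0+0+0+1+0+0+0+0+0 mod 2 = 1
  c[10] = d·G[:,10] = (01000110001)·(00000010000) mod 2 = 0+0+0+0+0+0+1+0+0+0+0 mod 2 = 1
  c[11] = d·G[:,11] = (01000110001)·(00000001000) mod 2 = 0+0+0+0+0+0+0+0+0+0+0 mod 2 = 0
  c[12] = d·G[:,12] = (01000110001)·(00000000100) mod 2 = 0+0+0+0+0+0+0+0+0+0+0 mod 2 = 0
  c[13] = d·G[:,13] = (01000110001)·(00000000010) mod 2 = 0+0+0+0+0+0+0+0+0+0+0 mod 2 = 0
  c[14] = d·G[:,14] = (01000110001)·(00000000001) mod 2 = 0+0+0+0+0+0+0+0+0+0+1 mod 2 = 1
Codeword = 110010010110001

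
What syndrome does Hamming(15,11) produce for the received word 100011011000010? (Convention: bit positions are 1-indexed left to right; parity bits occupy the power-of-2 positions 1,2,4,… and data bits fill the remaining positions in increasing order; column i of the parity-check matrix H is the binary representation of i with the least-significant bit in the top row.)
Syndrome s = H · r^T (mod 2), r = 100011011000010:
  s[0] = (101010101010101)·(100011011000010) mod 2 = 1+0+0+0+1+0+0+0+1+0+0+0+0+0+0 mod 2 = 1
  s[1] = (011001100110011)·(100011011000010) mod 2 = 0+0+0+0+0+1+0+0+0+0+0+0+0+1+0 mod 2 = 0
  s[2] = (000111100001111)·(100011011000010) mod 2 = 0+0+0+0+1+1+0+0+0+0+0+0+0+1+0 mod 2 = 1
  s[3] = (000000011111111)·(100011011000010) mod 2 = 0+0+0+0+0+0+0+1+1+0+0+0+0+1+0 mod 2 = 1
Syndrome = 1011
Non-zero syndrome: error at position 13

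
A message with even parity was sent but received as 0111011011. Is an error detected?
Sum of received bits: 0+1+1+1+0+1+1+0+1+1 = 7; 7 mod 2 = 1. Result is 1 ≠ 0 → error detected.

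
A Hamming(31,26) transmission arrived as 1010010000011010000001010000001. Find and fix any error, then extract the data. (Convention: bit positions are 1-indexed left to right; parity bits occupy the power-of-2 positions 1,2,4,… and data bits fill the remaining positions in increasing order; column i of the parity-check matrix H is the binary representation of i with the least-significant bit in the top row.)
Syndrome s = H · r^T (mod 2), r = 1010010000011010000001010000001:
  s[0] = (1010101010101010101010101010101)·(1010010000011010000001010000001) mod 2 = 1+0+1+0+0+0+0+0+0+0+0+0+1+0+1+0+0+0+0+0+0+0+0+0+0+0+0+0+0+0+1 mod 2 = 1
  s[1] = (0110011001100110011001100110011)·(1010010000011010000001010000001) mod 2 = 0+0+1+0+0+1+0+0+0+0+0+0+0+0+1+0+0+0+0+0+0+1+0+0+0+0+0+0+0+0+1 mod 2 = 1
  s[2] = (0001111000011110000111100001111)·(1010010000011010000001010000001) mod 2 = 0+0+0+0+0+1+0+0+0+0+0+1+1+0+1+0+0+0+0+0+0+1+0+0+0+0+0+0+0+0+1 mod 2 = 0
  s[3] = (0000000111111110000000011111111)·(1010010000011010000001010000001) mod 2 = 0+0+0+0+0+0+0+0+0+0+0+1+1+0+1+0+0+0+0+0+0+0+0+1+0+0+0+0+0+0+1 mod 2 = 1
  s[4] = (0000000000000001111111111111111)·(1010010000011010000001010000001) mod 2 = 0+0+0+0+0+0+0+0+0+0+0+0+0+0+0+0+0+0+0+0+0+1+0+1+0+0+0+0+0+0+1 mod 2 = 1
Syndrome = 11011
Column 27 of H equals this syndrome → error at bit 27 (1-indexed).
Flip bit 27: 1010010000011010000001010000001 → 1010010000011010000001010010001
Extract data bits at positions {3,5,6,7,9,10,11,12,13,14,15,17,18,19,20,21,22,23,24,25,26,27,28,29,30,31}: 10100001101000001010010001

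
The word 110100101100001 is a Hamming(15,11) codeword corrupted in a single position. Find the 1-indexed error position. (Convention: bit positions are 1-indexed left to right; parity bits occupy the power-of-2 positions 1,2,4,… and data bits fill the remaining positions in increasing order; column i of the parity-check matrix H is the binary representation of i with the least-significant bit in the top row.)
Syndrome s = H · r^T (mod 2), r = 110100101100001:
  s[0] = (101010101010101)·(110100101100001) mod 2 = 1+0+0+0+0+0+1+0+1+0+0+0+0+0+1 mod 2 = 0
  s[1] = (011001100110011)·(110100101100001) mod 2 = 0+1+0+0+0+0+1+0+0+1+0+0+0+0+1 mod 2 = 0
  s[2] = (000111100001111)·(110100101100001) mod 2 = 0+0+0+1+0+0+1+0+0+0+0+0+0+0+1 mod 2 = 1
  s[3] = (000000011111111)·(110100101100001) mod 2 = 0+0+0+0+0+0+0+0+1+1+0+0+0+0+1 mod 2 = 1
Syndrome = 0011
Column i of H is the binary representation of i, so the syndrome is the binary index of the flipped bit.
Read s = 0011 with s[0] as LSB: 0·2^0 + 0·2^1 + 1·2^2 + 1·2^3 = 12.
Error is at bit position 12.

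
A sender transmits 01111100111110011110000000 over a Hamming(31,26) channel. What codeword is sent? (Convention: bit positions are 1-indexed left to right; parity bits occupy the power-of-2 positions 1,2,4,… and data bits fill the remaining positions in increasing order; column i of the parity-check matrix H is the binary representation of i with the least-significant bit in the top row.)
Codeword c = d · G (mod 2), d = 01111100111110011110000000:
  c[0] = d·G[:,0] = (01111100111110011110000000)·(11011010101101010101010101) mod 2 = 0+1+0+1+1+0+0+0+1+0+1+1+0+0+0+1+0+1+0+0+0+0+0+0+0+0 mod 2 = 0
  c[1] = d·G[:,1] = (01111100111110011110000000)·(10110110011011001100110011) mod 2 = 0+0+1+1+0+1+0+0+0+1+1+0+1+0+0+0+1+1+0+0+0+0+0+0+0+0 mod 2 = 0
  c[2] = d·G[:,2] = (01111100111110011110000000)·(10000000000000000000000000) mod 2 = 0+0+0+0+0+0+0+0+0+0+0+0+0+0+0+0+0+0+0+0+0+0+0+0+0+0 mod 2 = 0
  c[3] = d·G[:,3] = (01111100111110011110000000)·(01110001111000111100001111) mod 2 = 0+1+1+1+0+0+0+0+1+1+1+0+0+0+0+1+1+1+0+0+0+0+0+0+0+0 mod 2 = 1
  c[4] = d·G[:,4] = (01111100111110011110000000)·(01000000000000000000000000) mod 2 = 0+1+0+0+0+0+0+0+0+0+0+0+0+0+0+0+0+0+0+0+0+0+0+0+0+0 mod 2 = 1
  c[5] = d·G[:,5] = (01111100111110011110000000)·(00100000000000000000000000) mod 2 = 0+0+1+0+0+0+0+0+0+0+0+0+0+0+0+0+0+0+0+0+0+0+0+0+0+0 mod 2 = 1
  c[6] = d·G[:,6] = (01111100111110011110000000)·(00010000000000000000000000) mod 2 = 0+0+0+1+0+0+0+0+0+0+0+0+0+0+0+0+0+0+0+0+0+0+0+0+0+0 mod 2 = 1
  c[7] = d·G[:,7] = (01111100111110011110000000)·(00001111111000000011111111) mod 2 = 0+0+0+0+1+1+0+0+1+1+1+0+0+0+0+0+0+0+1+0+0+0+0+0+0+0 mod 2 = 0
  c[8] = d·G[:,8] = (01111100111110011110000000)·(00001000000000000000000000) mod 2 = 0+0+0+0+1+0+0+0+0+0+0+0+0+0+0+0+0+0+0+0+0+0+0+0+0+0 mod 2 = 1
  c[9] = d·G[:,9] = (01111100111110011110000000)·(00000100000000000000000000) mod 2 = 0+0+0+0+0+1+0+0+0+0+0+0+0+0+0+0+0+0+0+0+0+0+0+0+0+0 mod 2 = 1
  c[10] = d·G[:,10] = (01111100111110011110000000)·(00000010000000000000000000) mod 2 = 0+0+0+0+0+0+0+0+0+0+0+0+0+0+0+0+0+0+0+0+0+0+0+0+0+0 mod 2 = 0
  c[11] = d·G[:,11] = (01111100111110011110000000)·(00000001000000000000000000) mod 2 = 0+0+0+0+0+0+0+0+0+0+0+0+0+0+0+0+0+0+0+0+0+0+0+0+0+0 mod 2 = 0
  c[12] = d·G[:,12] = (01111100111110011110000000)·(00000000100000000000000000) mod 2 = 0+0+0+0+0+0+0+0+1+0+0+0+0+0+0+0+0+0+0+0+0+0+0+0+0+0 mod 2 = 1
  c[13] = d·G[:,13] = (01111100111110011110000000)·(00000000010000000000000000) mod 2 = 0+0+0+0+0+0+0+0+0+1+0+0+0+0+0+0+0+0+0+0+0+0+0+0+0+0 mod 2 = 1
  c[14] = d·G[:,14] = (01111100111110011110000000)·(00000000001000000000000000) mod 2 = 0+0+0+0+0+0+0+0+0+0+1+0+0+0+0+0+0+0+0+0+0+0+0+0+0+0 mod 2 = 1
  c[15] = d·G[:,15] = (01111100111110011110000000)·(00000000000111111111111111) mod 2 = 0+0+0+0+0+0+0+0+0+0+0+1+1+0+0+1+1+1+1+0+0+0+0+0+0+0 mod 2 = 0
  c[16] = d·G[:,16] = (01111100111110011110000000)·(00000000000100000000000000) mod 2 = 0+0+0+0+0+0+0+0+0+0+0+1+0+0+0+0+0+0+0+0+0+0+0+0+0+0 mod 2 = 1
  c[17] = d·G[:,17] = (01111100111110011110000000)·(00000000000010000000000000) mod 2 = 0+0+0+0+0+0+0+0+0+0+0+0+1+0+0+0+0+0+0+0+0+0+0+0+0+0 mod 2 = 1
  c[18] = d·G[:,18] = (01111100111110011110000000)·(00000000000001000000000000) mod 2 = 0+0+0+0+0+0+0+0+0+0+0+0+0+0+0+0+0+0+0+0+0+0+0+0+0+0 mod 2 = 0
  c[19] = d·G[:,19] = (01111100111110011110000000)·(00000000000000100000000000) mod 2 = 0+0+0+0+0+0+0+0+0+0+0+0+0+0+0+0+0+0+0+0+0+0+0+0+0+0 mod 2 = 0
  c[20] = d·G[:,20] = (01111100111110011110000000)·(00000000000000010000000000) mod 2 = 0+0+0+0+0+0+0+0+0+0+0+0+0+0+0+1+0+0+0+0+0+0+0+0+0+0 mod 2 = 1
  c[21] = d·G[:,21] = (01111100111110011110000000)·(00000000000000001000000000) mod 2 = 0+0+0+0+0+0+0+0+0+0+0+0+0+0+0+0+1+0+0+0+0+0+0+0+0+0 mod 2 = 1
  c[22] = d·G[:,22] = (01111100111110011110000000)·(00000000000000000100000000) mod 2 = 0+0+0+0+0+0+0+0+0+0+0+0+0+0+0+0+0+1+0+0+0+0+0+0+0+0 mod 2 = 1
  c[23] = d·G[:,23] = (01111100111110011110000000)·(00000000000000000010000000) mod 2 = 0+0+0+0+0+0+0+0+0+0+0+0+0+0+0+0+0+0+1+0+0+0+0+0+0+0 mod 2 = 1
  c[24] = d·G[:,24] = (01111100111110011110000000)·(00000000000000000001000000) mod 2 = 0+0+0+0+0+0+0+0+0+0+0+0+0+0+0+0+0+0+0+0+0+0+0+0+0+0 mod 2 = 0
  c[25] = d·G[:,25] = (01111100111110011110000000)·(00000000000000000000100000) mod 2 = 0+0+0+0+0+0+0+0+0+0+0+0+0+0+0+0+0+0+0+0+0+0+0+0+0+0 mod 2 = 0
  c[26] = d·G[:,26] = (01111100111110011110000000)·(00000000000000000000010000) mod 2 = 0+0+0+0+0+0+0+0+0+0+0+0+0+0+0+0+0+0+0+0+0+0+0+0+0+0 mod 2 = 0
  c[27] = d·G[:,27] = (01111100111110011110000000)·(00000000000000000000001000) mod 2 = 0+0+0+0+0+0+0+0+0+0+0+0+0+0+0+0+0+0+0+0+0+0+0+0+0+0 mod 2 = 0
  c[28] = d·G[:,28] = (01111100111110011110000000)·(00000000000000000000000100) mod 2 = 0+0+0+0+0+0+0+0+0+0+0+0+0+0+0+0+0+0+0+0+0+0+0+0+0+0 mod 2 = 0
  c[29] = d·G[:,29] = (01111100111110011110000000)·(00000000000000000000000010) mod 2 = 0+0+0+0+0+0+0+0+0+0+0+0+0+0+0+0+0+0+0+0+0+0+0+0+0+0 mod 2 = 0
  c[30] = d·G[:,30] = (01111100111110011110000000)·(00000000000000000000000001) mod 2 = 0+0+0+0+0+0+0+0+0+0+0+0+0+0+0+0+0+0+0+0+0+0+0+0+0+0 mod 2 = 0
Codeword = 0001111011001110110011110000000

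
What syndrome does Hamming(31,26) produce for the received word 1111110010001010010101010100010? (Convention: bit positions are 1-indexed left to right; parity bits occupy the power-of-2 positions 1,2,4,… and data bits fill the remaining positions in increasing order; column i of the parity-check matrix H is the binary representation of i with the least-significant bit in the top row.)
Syndrome s = H · r^T (mod 2), r = 1111110010001010010101010100010:
  s[0] = (1010101010101010101010101010101)·(1111110010001010010101010100010) mod 2 = 1+0+1+0+1+0+0+0+1+0+0+0+1+0+1+0+0+0+0+0+0+0+0+0+0+0+0+0+0+0+0 mod 2 = 0
  s[1] = (0110011001100110011001100110011)·(1111110010001010010101010100010) mod 2 = 0+1+1+0+0+1+0+0+0+0+0+0+0+0+1+0+0+1+0+0+0+1+0+0+0+1+0+0+0+1+0 mod 2 = 0
  s[2] = (0001111000011110000111100001111)·(1111110010001010010101010100010) mod 2 = 0+0+0+1+1+1+0+0+0+0+0+0+1+0+1+0+0+0+0+1+0+1+0+0+0+0+0+0+0+1+0 mod 2 = 0
  s[3] = (0000000111111110000000011111111)·(1111110010001010010101010100010) mod 2 = 0+0+0+0+0+0+0+0+1+0+0+0+1+0+1+0+0+0+0+0+0+0+0+1+0+1+0+0+0+1+0 mod 2 = 0
  s[4] = (0000000000000001111111111111111)·(1111110010001010010101010100010) mod 2 = 0+0+0+0+0+0+0+0+0+0+0+0+0+0+0+0+0+1+0+1+0+1+0+1+0+1+0+0+0+1+0 mod 2 = 0
Syndrome = 00000
s = 0: no error detected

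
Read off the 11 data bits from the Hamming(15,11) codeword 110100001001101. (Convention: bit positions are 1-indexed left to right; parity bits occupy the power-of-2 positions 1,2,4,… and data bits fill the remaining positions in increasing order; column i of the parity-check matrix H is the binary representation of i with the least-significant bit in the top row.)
Parity bits occupy power-of-2 positions; data bits are at positions {3,5,6,7,9,10,11,12,13,14,15} (1-indexed).
Extract: c[3]=0 c[5]=0 c[6]=0 c[7]=0 c[9]=1 c[10]=0 c[11]=0 c[12]=1 c[13]=1 c[14]=0 c[15]=1
Data = 00001001101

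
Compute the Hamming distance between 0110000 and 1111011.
XOR = 1001011, count of 1s = 4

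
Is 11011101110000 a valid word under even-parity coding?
Sum of all bits: 1+1+0+1+1+1+0+1+1+1+0+0+0+0 = 8; 8 mod 2 = 0. Result is 0 → valid parity.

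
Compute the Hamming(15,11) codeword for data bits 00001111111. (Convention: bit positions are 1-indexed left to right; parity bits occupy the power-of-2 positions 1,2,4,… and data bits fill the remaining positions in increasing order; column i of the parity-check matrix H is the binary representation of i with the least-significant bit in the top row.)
Codeword c = d · G (mod 2), d = 00001111111:
  c[0] = d·G[:,0] = (00001111111)·(11011010101) mod 2 = 0+0+0+0+1+0+1+0+1+0+1 mod 2 = 0
  c[1] = d·G[:,1] = (00001111111)·(10110110011) mod 2 = 0+0+0+0+0+1+1+0+0+1+1 mod 2 = 0
  c[2] = d·G[:,2] = (00001111111)·(10000000000) mod 2 = 0+0+0+0+0+0+0+0+0+0+0 mod 2 = 0
  c[3] = d·G[:,3] = (00001111111)·(01110001111) mod 2 = 0+0+0+0+0+0+0+1+1+1+1 mod 2 = 0
  c[4] = d·G[:,4] = (00001111111)·(01000000000) mod 2 = 0+0+0+0+0+0+0+0+0+0+0 mod 2 = 0
  c[5] = d·G[:,5] = (00001111111)·(00100000000) mod 2 = 0+0+0+0+0+0+0+0+0+0+0 mod 2 = 0
  c[6] = d·G[:,6] = (00001111111)·(00010000000) mod 2 = 0+0+0+0+0+0+0+0+0+0+0 mod 2 = 0
  c[7] = d·G[:,7] = (00001111111)·(00001111111) mod 2 = 0+0+0+0+1+1+1+1+1+1+1 mod 2 = 1
  c[8] = d·G[:,8] = (00001111111)·(00001000000) mod 2 = 0+0+0+0+1+0+0+0+0+0+0 mod 2 = 1
  c[9] = d·G[:,9] = (00001111111)·(00000100000) mod 2 = 0+0+0+0+0+1+0+0+0+0+0 mod 2 = 1
  c[10] = d·G[:,10] = (00001111111)·(00000010000) mod 2 = 0+0+0+0+0+0+1+0+0+0+0 mod 2 = 1
  c[11] = d·G[:,11] = (00001111111)·(00000001000) mod 2 = 0+0+0+0+0+0+0+1+0+0+0 mod 2 = 1
  c[12] = d·G[:,12] = (00001111111)·(00000000100) mod 2 = 0+0+0+0+0+0+0+0+1+0+0 mod 2 = 1
  c[13] = d·G[:,13] = (00001111111)·(00000000010) mod 2 = 0+0+0+0+0+0+0+0+0+1+0 mod 2 = 1
  c[14] = d·G[:,14] = (00001111111)·(00000000001) mod 2 = 0+0+0+0+0+0+0+0+0+0+1 mod 2 = 1
Codeword = 000000011111111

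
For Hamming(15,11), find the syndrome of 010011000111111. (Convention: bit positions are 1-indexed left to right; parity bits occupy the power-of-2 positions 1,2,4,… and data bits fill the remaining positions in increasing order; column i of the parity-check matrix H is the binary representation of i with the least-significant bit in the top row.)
Syndrome s = H · r^T (mod 2), r = 010011000111111:
  s[0] = (101010101010101)·(010011000111111) mod 2 = 0+0+0+0+1+0+0+0+0+0+1+0+1+0+1 mod 2 = 0
  s[1] = (011001100110011)·(010011000111111) mod 2 = 0+1+0+0+0+1+0+0+0+1+1+0+0+1+1 mod 2 = 0
  s[2] = (000111100001111)·(010011000111111) mod 2 = 0+0+0+0+1+1+0+0+0+0+0+1+1+1+1 mod 2 = 0
  s[3] = (000000011111111)·(010011000111111) mod 2 = 0+0+0+0+0+0+0+0+0+1+1+1+1+1+1 mod 2 = 0
Syndrome = 0000
s = 0: no error detected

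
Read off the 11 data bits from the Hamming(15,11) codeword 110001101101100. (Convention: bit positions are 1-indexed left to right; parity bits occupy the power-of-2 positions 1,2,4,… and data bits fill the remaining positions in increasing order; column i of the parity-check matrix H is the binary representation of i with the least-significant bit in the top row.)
Parity bits occupy power-of-2 positions; data bits are at positions {3,5,6,7,9,10,11,12,13,14,15} (1-indexed).
Extract: c[3]=0 c[5]=0 c[6]=1 c[7]=1 c[9]=1 c[10]=1 c[11]=0 c[12]=1 c[13]=1 c[14]=0 c[15]=0
Data = 00111101100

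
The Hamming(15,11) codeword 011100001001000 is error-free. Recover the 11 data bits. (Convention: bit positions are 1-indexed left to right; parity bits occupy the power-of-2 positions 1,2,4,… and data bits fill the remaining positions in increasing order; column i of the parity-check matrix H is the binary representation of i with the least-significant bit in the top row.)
Parity bits occupy power-of-2 positions; data bits are at positions {3,5,6,7,9,10,11,12,13,14,15} (1-indexed).
Extract: c[3]=1 c[5]=0 c[6]=0 c[7]=0 c[9]=1 c[10]=0 c[11]=0 c[12]=1 c[13]=0 c[14]=0 c[15]=0
Data = 10001001000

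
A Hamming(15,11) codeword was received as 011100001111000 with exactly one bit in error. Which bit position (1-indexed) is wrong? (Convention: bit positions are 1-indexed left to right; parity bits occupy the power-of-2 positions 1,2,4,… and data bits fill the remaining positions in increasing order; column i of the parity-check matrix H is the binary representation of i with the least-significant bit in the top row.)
Syndrome s = H · r^T (mod 2), r = 011100001111000:
  s[0] = (101010101010101)·(011100001111000) mod 2 = 0+0+1+0+0+0+0+0+1+0+1+0+0+0+0 mod 2 = 1
  s[1] = (011001100110011)·(011100001111000) mod 2 = 0+1+1+0+0+0+0+0+0+1+1+0+0+0+0 mod 2 = 0
  s[2] = (000111100001111)·(011100001111000) mod 2 = 0+0+0+1+0+0+0+0+0+0+0+1+0+0+0 mod 2 = 0
  s[3] = (000000011111111)·(011100001111000) mod 2 = 0+0+0+0+0+0+0+0+1+1+1+1+0+0+0 mod 2 = 0
Syndrome = 1000
Column i of H is the binary representation of i, so the syndrome is the binary index of the flipped bit.
Read s = 1000 with s[0] as LSB: 1·2^0 + 0·2^1 + 0·2^2 + 0·2^3 = 1.
Error is at bit position 1.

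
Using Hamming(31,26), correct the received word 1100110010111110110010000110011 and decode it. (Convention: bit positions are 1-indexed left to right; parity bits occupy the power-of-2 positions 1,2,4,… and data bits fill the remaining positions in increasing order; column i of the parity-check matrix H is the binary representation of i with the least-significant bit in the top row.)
Syndrome s = H · r^T (mod 2), r = 1100110010111110110010000110011:
  s[0] = (1010101010101010101010101010101)·(1100110010111110110010000110011) mod 2 = 1+0+0+0+1+0+0+0+1+0+1+0+1+0+1+0+1+0+0+0+1+0+0+0+0+0+1+0+0+0+1 mod 2 = 0
  s[1] = (0110011001100110011001100110011)·(1100110010111110110010000110011) mod 2 = 0+1+0+0+0+1+0+0+0+0+1+0+0+1+1+0+0+1+0+0+0+0+0+0+0+1+1+0+0+1+1 mod 2 = 0
  s[2] = (0001111000011110000111100001111)·(1100110010111110110010000110011) mod 2 = 0+0+0+0+1+1+0+0+0+0+0+1+1+1+1+0+0+0+0+0+1+0+0+0+0+0+0+0+0+1+1 mod 2 = 1
  s[3] = (0000000111111110000000011111111)·(1100110010111110110010000110011) mod 2 = 0+0+0+0+0+0+0+0+1+0+1+1+1+1+1+0+0+0+0+0+0+0+0+0+0+1+1+0+0+1+1 mod 2 = 0
  s[4] = (0000000000000001111111111111111)·(1100110010111110110010000110011) mod 2 = 0+0+0+0+0+0+0+0+0+0+0+0+0+0+0+0+1+1+0+0+1+0+0+0+0+1+1+0+0+1+1 mod 2 = 1
Syndrome = 00101
Column 20 of H equals this syndrome → error at bit 20 (1-indexed).
Flip bit 20: 1100110010111110110010000110011 → 1100110010111110110110000110011
Extract data bits at positions {3,5,6,7,9,10,11,12,13,14,15,17,18,19,20,21,22,23,24,25,26,27,28,29,30,31}: 01101011111110110000110011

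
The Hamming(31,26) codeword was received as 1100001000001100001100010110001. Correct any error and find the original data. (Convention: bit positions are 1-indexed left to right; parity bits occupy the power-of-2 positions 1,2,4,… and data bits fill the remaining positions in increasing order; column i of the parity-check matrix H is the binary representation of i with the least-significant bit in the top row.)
Syndrome s = H · r^T (mod 2), r = 1100001000001100001100010110001:
  s[0] = (1010101010101010101010101010101)·(1100001000001100001100010110001) mod 2 = 1+0+0+0+0+0+1+0+0+0+0+0+1+0+0+0+0+0+1+0+0+0+0+0+0+0+1+0+0+0+1 mod 2 = 0
  s[1] = (0110011001100110011001100110011)·(1100001000001100001100010110001) mod 2 = 0+1+0+0+0+0+1+0+0+0+0+0+0+1+0+0+0+0+1+0+0+0+0+0+0+1+1+0+0+0+1 mod 2 = 1
  s[2] = (0001111000011110000111100001111)·(1100001000001100001100010110001) mod 2 = 0+0+0+0+0+0+1+0+0+0+0+0+1+1+0+0+0+0+0+1+0+0+0+0+0+0+0+0+0+0+1 mod 2 = 1
  s[3] = (0000000111111110000000011111111)·(1100001000001100001100010110001) mod 2 = 0+0+0+0+0+0+0+0+0+0+0+0+1+1+0+0+0+0+0+0+0+0+0+1+0+1+1+0+0+0+1 mod 2 = 0
  s[4] = (0000000000000001111111111111111)·(1100001000001100001100010110001) mod 2 = 0+0+0+0+0+0+0+0+0+0+0+0+0+0+0+0+0+0+1+1+0+0+0+1+0+1+1+0+0+0+1 mod 2 = 0
Syndrome = 01100
Column 6 of H equals this syndrome → error at bit 6 (1-indexed).
Flip bit 6: 1100001000001100001100010110001 → 1100011000001100001100010110001
Extract data bits at positions {3,5,6,7,9,10,11,12,13,14,15,17,18,19,20,21,22,23,24,25,26,27,28,29,30,31}: 00110000110001100010110001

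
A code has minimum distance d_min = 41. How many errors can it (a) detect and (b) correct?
(a) Detection requires d_min ≥ e+1, so e ≤ d_min − 1 = 40.
(b) Correction requires d_min ≥ 2t+1, so t ≤ ⌊(d_min − 1)/2⌋ = ⌊40/2⌋ = 20.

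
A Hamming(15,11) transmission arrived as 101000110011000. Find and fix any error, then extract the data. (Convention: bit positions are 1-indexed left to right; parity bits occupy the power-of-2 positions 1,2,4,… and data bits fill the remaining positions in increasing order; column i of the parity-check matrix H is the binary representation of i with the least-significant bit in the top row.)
Syndrome s = H · r^T (mod 2), r = 101000110011000:
  s[0] = (101010101010101)·(101000110011000) mod 2 = 1+0+1+0+0+0+1+0+0+0+1+0+0+0+0 mod 2 = 0
  s[1] = (011001100110011)·(101000110011000) mod 2 = 0+0+1+0+0+0+1+0+0+0+1+0+0+0+0 mod 2 = 1
  s[2] = (000111100001111)·(101000110011000) mod 2 = 0+0+0+0+0+0+1+0+0+0+0+1+0+0+0 mod 2 = 0
  s[3] = (000000011111111)·(101000110011000) mod 2 = 0+0+0+0+0+0+0+1+0+0+1+1+0+0+0 mod 2 = 1
Syndrome = 0101
Column 10 of H equals this syndrome → error at bit 10 (1-indexed).
Flip bit 10: 101000110011000 → 101000110111000
Extract data bits at positions {3,5,6,7,9,10,11,12,13,14,15}: 10010111000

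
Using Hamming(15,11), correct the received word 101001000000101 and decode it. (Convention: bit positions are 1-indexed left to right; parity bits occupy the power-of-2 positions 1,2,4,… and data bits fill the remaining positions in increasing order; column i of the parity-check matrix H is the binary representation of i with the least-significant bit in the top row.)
Syndrome s = H · r^T (mod 2), r = 101001000000101:
  s[0] = (101010101010101)·(101001000000101) mod 2 = 1+0+1+0+0+0+0+0+0+0+0+0+1+0+1 mod 2 = 0
  s[1] = (011001100110011)·(101001000000101) mod 2 = 0+0+1+0+0+1+0+0+0+0+0+0+0+0+1 mod 2 = 1
  s[2] = (000111100001111)·(101001000000101) mod 2 = 0+0+0+0+0+1+0+0+0+0+0+0+1+0+1 mod 2 = 1
  s[3] = (000000011111111)·(101001000000101) mod 2 = 0+0+0+0+0+0+0+0+0+0+0+0+1+0+1 mod 2 = 0
Syndrome = 0110
Column 6 of H equals this syndrome → error at bit 6 (1-indexed).
Flip bit 6: 101001000000101 → 101000000000101
Extract data bits at positions {3,5,6,7,9,10,11,12,13,14,15}: 10000000101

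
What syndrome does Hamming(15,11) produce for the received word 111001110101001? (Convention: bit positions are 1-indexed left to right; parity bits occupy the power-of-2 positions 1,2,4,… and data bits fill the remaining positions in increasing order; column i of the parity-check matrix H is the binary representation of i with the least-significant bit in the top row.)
Syndrome s = H · r^T (mod 2), r = 111001110101001:
  s[0] = (101010101010101)·(111001110101001) mod 2 = 1+0+1+0+0+0+1+0+0+0+0+0+0+0+1 mod 2 = 0
  s[1] = (011001100110011)·(111001110101001) mod 2 = 0+1+1+0+0+1+1+0+0+1+0+0+0+0+1 mod 2 = 0
  s[2] = (000111100001111)·(111001110101001) mod 2 = 0+0+0+0+0+1+1+0+0+0+0+1+0+0+1 mod 2 = 0
  s[3] = (000000011111111)·(111001110101001) mod 2 = 0+0+0+0+0+0+0+1+0+1+0+1+0+0+1 mod 2 = 0
Syndrome = 0000
s = 0: no error detected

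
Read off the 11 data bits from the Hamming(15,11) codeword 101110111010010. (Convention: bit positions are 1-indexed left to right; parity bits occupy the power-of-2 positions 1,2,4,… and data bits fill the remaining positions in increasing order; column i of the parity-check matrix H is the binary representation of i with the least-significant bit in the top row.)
Parity bits occupy power-of-2 positions; data bits are at positions {3,5,6,7,9,10,11,12,13,14,15} (1-indexed).
Extract: c[3]=1 c[5]=1 c[6]=0 c[7]=1 c[9]=1 c[10]=0 c[11]=1 c[12]=0 c[13]=0 c[14]=1 c[15]=0
Data = 11011010010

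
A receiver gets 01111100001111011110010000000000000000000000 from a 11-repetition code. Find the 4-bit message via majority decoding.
Split into 11-bit blocks and majority-vote each:
  block 1 = 01111100001: 6 ones, 5 zeros → 1
  block 2 = 11101111001: 8 ones, 3 zeros → 1
  block 3 = 00000000000: 0 ones, 11 zeros → 0
  block 4 = 00000000000: 0 ones, 11 zeros → 0
Decoded = 1100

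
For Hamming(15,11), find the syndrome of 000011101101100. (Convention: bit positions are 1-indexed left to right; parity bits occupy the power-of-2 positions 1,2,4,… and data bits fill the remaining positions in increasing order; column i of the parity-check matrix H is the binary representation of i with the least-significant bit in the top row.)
Syndrome s = H · r^T (mod 2), r = 000011101101100:
  s[0] = (101010101010101)·(000011101101100) mod 2 = 0+0+0+0+1+0+1+0+1+0+0+0+1+0+0 mod 2 = 0
  s[1] = (011001100110011)·(000011101101100) mod 2 = 0+0+0+0+0+1+1+0+0+1+0+0+0+0+0 mod 2 = 1
  s[2] = (000111100001111)·(000011101101100) mod 2 = 0+0+0+0+1+1+1+0+0+0+0+1+1+0+0 mod 2 = 1
  s[3] = (000000011111111)·(000011101101100) mod 2 = 0+0+0+0+0+0+0+0+1+1+0+1+1+0+0 mod 2 = 0
Syndrome = 0110
Non-zero syndrome: error at position 6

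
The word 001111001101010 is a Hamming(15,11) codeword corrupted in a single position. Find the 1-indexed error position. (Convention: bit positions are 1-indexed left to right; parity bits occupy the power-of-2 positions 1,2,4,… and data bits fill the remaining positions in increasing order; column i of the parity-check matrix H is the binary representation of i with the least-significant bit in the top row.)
Syndrome s = H · r^T (mod 2), r = 001111001101010:
  s[0] = (101010101010101)·(001111001101010) mod 2 = 0+0+1+0+1+0+0+0+1+0+0+0+0+0+0 mod 2 = 1
  s[1] = (011001100110011)·(001111001101010) mod 2 = 0+0+1+0+0+1+0+0+0+1+0+0+0+1+0 mod 2 = 0
  s[2] = (000111100001111)·(001111001101010) mod 2 = 0+0+0+1+1+1+0+0+0+0+0+1+0+1+0 mod 2 = 1
  s[3] = (000000011111111)·(001111001101010) mod 2 = 0+0+0+0+0+0+0+0+1+1+0+1+0+1+0 mod 2 = 0
Syndrome = 1010
Column i of H is the binary representation of i, so the syndrome is the binary index of the flipped bit.
Read s = 1010 with s[0] as LSB: 1·2^0 + 0·2^1 + 1·2^2 + 0·2^3 = 5.
Error is at bit position 5.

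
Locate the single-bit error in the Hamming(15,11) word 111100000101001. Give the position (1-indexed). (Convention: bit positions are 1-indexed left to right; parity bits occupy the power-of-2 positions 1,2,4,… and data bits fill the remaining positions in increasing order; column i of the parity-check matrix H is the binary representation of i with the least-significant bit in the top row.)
Syndrome s = H · r^T (mod 2), r = 111100000101001:
  s[0] = (101010101010101)·(111100000101001) mod 2 = 1+0+1+0+0+0+0+0+0+0+0+0+0+0+1 mod 2 = 1
  s[1] = (011001100110011)·(111100000101001) mod 2 = 0+1+1+0+0+0+0+0+0+1+0+0+0+0+1 mod 2 = 0
  s[2] = (000111100001111)·(111100000101001) mod 2 = 0+0+0+1+0+0+0+0+0+0+0+1+0+0+1 mod 2 = 1
  s[3] = (000000011111111)·(111100000101001) mod 2 = 0+0+0+0+0+0+0+0+0+1+0+1+0+0+1 mod 2 = 1
Syndrome = 1011
Column i of H is the binary representation of i, so the syndrome is the binary index of the flipped bit.
Read s = 1011 with s[0] as LSB: 1·2^0 + 0·2^1 + 1·2^2 + 1·2^3 = 13.
Error is at bit position 13.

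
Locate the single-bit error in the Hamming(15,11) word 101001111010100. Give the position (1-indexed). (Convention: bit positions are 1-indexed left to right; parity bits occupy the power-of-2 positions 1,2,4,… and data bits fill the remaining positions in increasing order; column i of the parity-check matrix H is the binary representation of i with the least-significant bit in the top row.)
Syndrome s = H · r^T (mod 2), r = 101001111010100:
  s[0] = (101010101010101)·(101001111010100) mod 2 = 1+0+1+0+0+0+1+0+1+0+1+0+1+0+0 mod 2 = 0
  s[1] = (011001100110011)·(101001111010100) mod 2 = 0+0+1+0+0+1+1+0+0+0+1+0+0+0+0 mod 2 = 0
  s[2] = (000111100001111)·(101001111010100) mod 2 = 0+0+0+0+0+1+1+0+0+0+0+0+1+0+0 mod 2 = 1
  s[3] = (000000011111111)·(101001111010100) mod 2 = 0+0+0+0+0+0+0+1+1+0+1+0+1+0+0 mod 2 = 0
Syndrome = 0010
Column i of H is the binary representation of i, so the syndrome is the binary index of the flipped bit.
Read s = 0010 with s[0] as LSB: 0·2^0 + 0·2^1 + 1·2^2 + 0·2^3 = 4.
Error is at bit position 4.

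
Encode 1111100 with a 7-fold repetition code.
Repeat each bit 7× and concatenate:
1→1111111  1→1111111  1→1111111  1→1111111  1→1111111  0→0000000  0→0000000
Codeword = 1111111111111111111111111111111111100000000000000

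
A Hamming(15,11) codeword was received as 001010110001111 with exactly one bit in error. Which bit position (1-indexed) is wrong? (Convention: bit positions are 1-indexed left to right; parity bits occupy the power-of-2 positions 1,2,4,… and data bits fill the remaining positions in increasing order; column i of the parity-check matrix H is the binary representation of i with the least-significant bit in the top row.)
Syndrome s = H · r^T (mod 2), r = 001010110001111:
  s[0] = (101010101010101)·(001010110001111) mod 2 = 0+0+1+0+1+0+1+0+0+0+0+0+1+0+1 mod 2 = 1
  s[1] = (011001100110011)·(001010110001111) mod 2 = 0+0+1+0+0+0+1+0+0+0+0+0+0+1+1 mod 2 = 0
  s[2] = (000111100001111)·(001010110001111) mod 2 = 0+0+0+0+1+0+1+0+0+0+0+1+1+1+1 mod 2 = 0
  s[3] = (000000011111111)·(001010110001111) mod 2 = 0+0+0+0+0+0+0+1+0+0+0+1+1+1+1 mod 2 = 1
Syndrome = 1001
Column i of H is the binary representation of i, so the syndrome is the binary index of the flipped bit.
Read s = 1001 with s[0] as LSB: 1·2^0 + 0·2^1 + 0·2^2 + 1·2^3 = 9.
Error is at bit position 9.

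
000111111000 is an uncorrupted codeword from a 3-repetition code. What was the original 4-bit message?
Split into 3-bit blocks: 000 111 111 000
Data = 0110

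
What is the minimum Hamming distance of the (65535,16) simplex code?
d_min = 32768 (every nonzero codeword of the simplex code S_16 has weight 2^(r−1) = 32768).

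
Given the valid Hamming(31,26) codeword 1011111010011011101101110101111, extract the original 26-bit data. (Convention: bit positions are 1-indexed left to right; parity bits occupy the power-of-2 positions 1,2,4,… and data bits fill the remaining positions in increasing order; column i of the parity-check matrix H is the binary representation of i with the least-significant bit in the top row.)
Parity bits occupy power-of-2 positions; data bits are at positions {3,5,6,7,9,10,11,12,13,14,15,17,18,19,20,21,22,23,24,25,26,27,28,29,30,31} (1-indexed).
Extract: c[3]=1 c[5]=1 c[6]=1 c[7]=1 c[9]=1 c[10]=0 c[11]=0 c[12]=1 c[13]=1 c[14]=0 c[15]=1 c[17]=1 c[18]=0 c[19]=1 c[20]=1 c[21]=0 c[22]=1 c[23]=1 c[24]=1 c[25]=0 c[26]=1 c[27]=0 c[28]=1 c[29]=1 c[30]=1 c[31]=1
Data = 11111001101101101110101111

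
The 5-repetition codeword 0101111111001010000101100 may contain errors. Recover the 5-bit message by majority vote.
Split into 5-bit blocks and majority-vote each:
  block 1 = 01011: 3 ones, 2 zeros → 1
  block 2 = 11111: 5 ones, 0 zeros → 1
  block 3 = 00101: 2 ones, 3 zeros → 0
  block 4 = 00001: 1 ones, 4 zeros → 0
  block 5 = 01100: 2 ones, 3 zeros → 0
Decoded = 11000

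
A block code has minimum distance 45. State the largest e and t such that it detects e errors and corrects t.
(a) Detection requires d_min ≥ e+1, so e ≤ d_min − 1 = 44.
(b) Correction requires d_min ≥ 2t+1, so t ≤ ⌊(d_min − 1)/2⌋ = ⌊44/2⌋ = 22.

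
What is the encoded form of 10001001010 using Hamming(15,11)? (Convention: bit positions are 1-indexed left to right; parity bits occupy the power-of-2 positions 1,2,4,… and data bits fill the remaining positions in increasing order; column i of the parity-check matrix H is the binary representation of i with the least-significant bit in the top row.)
Codeword c = d · G (mod 2), d = 10001001010:
  c[0] = d·G[:,0] = (10001001010)·(11011010101) mod 2 = 1+0+0+0+1+0+0+0+0+0+0 mod 2 = 0
  c[1] = d·G[:,1] = (10001001010)·(10110110011) mod 2 = 1+0+0+0+0+0+0+0+0+1+0 mod 2 = 0
  c[2] = d·G[:,2] = (10001001010)·(10000000000) mod 2 = 1+0+0+0+0+0+0+0+0+0+0 mod 2 = 1
  c[3] = d·G[:,3] = (10001001010)·(01110001111) mod 2 = 0+0+0+0+0+0+0+1+0+1+0 mod 2 = 0
  c[4] = d·G[:,4] = (10001001010)·(01000000000) mod 2 = 0+0+0+0+0+0+0+0+0+0+0 mod 2 = 0
  c[5] = d·G[:,5] = (10001001010)·(00100000000) mod 2 = 0+0+0+0+0+0+0+0+0+0+0 mod 2 = 0
  c[6] = d·G[:,6] = (10001001010)·(00010000000) mod 2 = 0+0+0+0+0+0+0+0+0+0+0 mod 2 = 0
  c[7] = d·G[:,7] = (10001001010)·(00001111111) mod 2 = 0+0+0+0+1+0+0+1+0+1+0 mod 2 = 1
  c[8] = d·G[:,8] = (10001001010)·(00001000000) mod 2 = 0+0+0+0+1+0+0+0+0+0+0 mod 2 = 1
  c[9] = d·G[:,9] = (10001001010)·(00000100000) mod 2 = 0+0+0+0+0+0+0+0+0+0+0 mod 2 = 0
  c[10] = d·G[:,10] = (10001001010)·(00000010000) mod 2 = 0+0+0+0+0+0+0+0+0+0+0 mod 2 = 0
  c[11] = d·G[:,11] = (10001001010)·(00000001000) mod 2 = 0+0+0+0+0+0+0+1+0+0+0 mod 2 = 1
  c[12] = d·G[:,12] = (10001001010)·(00000000100) mod 2 = 0+0+0+0+0+0+0+0+0+0+0 mod 2 = 0
  c[13] = d·G[:,13] = (10001001010)·(00000000010) mod 2 = 0+0+0+0+0+0+0+0+0+1+0 mod 2 = 1
  c[14] = d·G[:,14] = (10001001010)·(00000000001) mod 2 = 0+0+0+0+0+0+0+0+0+0+0 mod 2 = 0
Codeword = 001000011001010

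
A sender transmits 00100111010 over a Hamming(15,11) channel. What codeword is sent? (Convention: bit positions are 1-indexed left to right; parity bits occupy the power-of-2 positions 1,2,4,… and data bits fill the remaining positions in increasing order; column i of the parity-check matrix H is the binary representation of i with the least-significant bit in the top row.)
Codeword c = d · G (mod 2), d = 00100111010:
  c[0] = d·G[:,0] = (00100111010)·(11011010101) mod 2 = 0+0+0+0+0+0+1+0+0+0+0 mod 2 = 1
  c[1] = d·G[:,1] = (00100111010)·(10110110011) mod 2 = 0+0+1+0+0+1+1+0+0+1+0 mod 2 = 0
  c[2] = d·G[:,2] = (00100111010)·(10000000000) mod 2 = 0+0+0+0+0+0+0+0+0+0+0 mod 2 = 0
  c[3] = d·G[:,3] = (00100111010)·(01110001111) mod 2 = 0+0+1+0+0+0+0+1+0+1+0 mod 2 = 1
  c[4] = d·G[:,4] = (00100111010)·(01000000000) mod 2 = 0+0+0+0+0+0+0+0+0+0+0 mod 2 = 0
  c[5] = d·G[:,5] = (00100111010)·(00100000000) mod 2 = 0+0+1+0+0+0+0+0+0+0+0 mod 2 = 1
  c[6] = d·G[:,6] = (00100111010)·(00010000000) mod 2 = 0+0+0+0+0+0+0+0+0+0+0 mod 2 = 0
  c[7] = d·G[:,7] = (00100111010)·(00001111111) mod 2 = 0+0+0+0+0+1+1+1+0+1+0 mod 2 = 0
  c[8] = d·G[:,8] = (00100111010)·(00001000000) mod 2 = 0+0+0+0+0+0+0+0+0+0+0 mod 2 = 0
  c[9] = d·G[:,9] = (00100111010)·(00000100000) mod 2 = 0+0+0+0+0+1+0+0+0+0+0 mod 2 = 1
  c[10] = d·G[:,10] = (00100111010)·(00000010000) mod 2 = 0+0+0+0+0+0+1+0+0+0+0 mod 2 = 1
  c[11] = d·G[:,11] = (00100111010)·(00000001000) mod 2 = 0+0+0+0+0+0+0+1+0+0+0 mod 2 = 1
  c[12] = d·G[:,12] = (00100111010)·(00000000100) mod 2 = 0+0+0+0+0+0+0+0+0+0+0 mod 2 = 0
  c[13] = d·G[:,13] = (00100111010)·(00000000010) mod 2 = 0+0+0+0+0+0+0+0+0+1+0 mod 2 = 1
  c[14] = d·G[:,14] = (00100111010)·(00000000001) mod 2 = 0+0+0+0+0+0+0+0+0+0+0 mod 2 = 0
Codeword = 100101000111010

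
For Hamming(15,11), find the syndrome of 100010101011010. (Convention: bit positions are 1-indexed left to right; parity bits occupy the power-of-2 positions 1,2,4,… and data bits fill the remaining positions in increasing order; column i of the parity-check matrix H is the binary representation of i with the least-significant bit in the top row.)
Syndrome s = H · r^T (mod 2), r = 100010101011010:
  s[0] = (101010101010101)·(100010101011010) mod 2 = 1+0+0+0+1+0+1+0+1+0+1+0+0+0+0 mod 2 = 1
  s[1] = (011001100110011)·(100010101011010) mod 2 = 0+0+0+0+0+0+1+0+0+0+1+0+0+1+0 mod 2 = 1
  s[2] = (000111100001111)·(100010101011010) mod 2 = 0+0+0+0+1+0+1+0+0+0+0+1+0+1+0 mod 2 = 0
  s[3] = (000000011111111)·(100010101011010) mod 2 = 0+0+0+0+0+0+0+0+1+0+1+1+0+1+0 mod 2 = 0
Syndrome = 1100
Non-zero syndrome: error at position 3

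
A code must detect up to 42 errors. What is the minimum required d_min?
Detecting e errors requires d_min ≥ e + 1 = 42 + 1 = 43.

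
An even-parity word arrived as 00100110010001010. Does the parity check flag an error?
Sum of received bits: 0+0+1+0+0+1+1+0+0+1+0+0+0+1+0+1+0 = 6; 6 mod 2 = 0. Result is 0 → no error detected.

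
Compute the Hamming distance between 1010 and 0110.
XOR = 1100, count of 1s = 2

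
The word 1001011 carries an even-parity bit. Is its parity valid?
Sum of all bits: 1+0+0+1+0+1+1 = 4; 4 mod 2 = 0. Result is 0 → valid parity.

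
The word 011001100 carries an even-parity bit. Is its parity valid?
Sum of all bits: 0+1+1+0+0+1+1+0+0 = 4; 4 mod 2 = 0. Result is 0 → valid parity.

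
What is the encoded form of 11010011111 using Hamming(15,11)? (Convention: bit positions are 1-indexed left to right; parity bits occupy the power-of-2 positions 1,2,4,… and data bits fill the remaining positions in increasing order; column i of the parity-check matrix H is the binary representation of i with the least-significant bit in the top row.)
Codeword c = d · G (mod 2), d = 11010011111:
  c[0] = d·G[:,0] = (11010011111)·(11011010101) mod 2 = 1+1+0+1+0+0+1+0+1+0+1 mod 2 = 0
  c[1] = d·G[:,1] = (11010011111)·(10110110011) mod 2 = 1+0+0+1+0+0+1+0+0+1+1 mod 2 = 1
  c[2] = d·G[:,2] = (11010011111)·(10000000000) mod 2 = 1+0+0+0+0+0+0+0+0+0+0 mod 2 = 1
  c[3] = d·G[:,3] = (11010011111)·(01110001111) mod 2 = 0+1+0+1+0+0+0+1+1+1+1 mod 2 = 0
  c[4] = d·G[:,4] = (11010011111)·(01000000000) mod 2 = 0+1+0+0+0+0+0+0+0+0+0 mod 2 = 1
  c[5] = d·G[:,5] = (11010011111)·(00100000000) mod 2 = 0+0+0+0+0+0+0+0+0+0+0 mod 2 = 0
  c[6] = d·G[:,6] = (11010011111)·(00010000000) mod 2 = 0+0+0+1+0+0+0+0+0+0+0 mod 2 = 1
  c[7] = d·G[:,7] = (11010011111)·(00001111111) mod 2 = 0+0+0+0+0+0+1+1+1+1+1 mod 2 = 1
  c[8] = d·G[:,8] = (11010011111)·(00001000000) mod 2 = 0+0+0+0+0+0+0+0+0+0+0 mod 2 = 0
  c[9] = d·G[:,9] = (11010011111)·(00000100000) mod 2 = 0+0+0+0+0+0+0+0+0+0+0 mod 2 = 0
  c[10] = d·G[:,10] = (11010011111)·(00000010000) mod 2 = 0+0+0+0+0+0+1+0+0+0+0 mod 2 = 1
  c[11] = d·G[:,11] = (11010011111)·(00000001000) mod 2 = 0+0+0+0+0+0+0+1+0+0+0 mod 2 = 1
  c[12] = d·G[:,12] = (11010011111)·(00000000100) mod 2 = 0+0+0+0+0+0+0+0+1+0+0 mod 2 = 1
  c[13] = d·G[:,13] = (11010011111)·(00000000010) mod 2 = 0+0+0+0+0+0+0+0+0+1+0 mod 2 = 1
  c[14] = d·G[:,14] = (11010011111)·(00000000001) mod 2 = 0+0+0+0+0+0+0+0+0+0+1 mod 2 = 1
Codeword = 011010110011111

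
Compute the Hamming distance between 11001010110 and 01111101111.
XOR = 10110111001, count of 1s = 7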